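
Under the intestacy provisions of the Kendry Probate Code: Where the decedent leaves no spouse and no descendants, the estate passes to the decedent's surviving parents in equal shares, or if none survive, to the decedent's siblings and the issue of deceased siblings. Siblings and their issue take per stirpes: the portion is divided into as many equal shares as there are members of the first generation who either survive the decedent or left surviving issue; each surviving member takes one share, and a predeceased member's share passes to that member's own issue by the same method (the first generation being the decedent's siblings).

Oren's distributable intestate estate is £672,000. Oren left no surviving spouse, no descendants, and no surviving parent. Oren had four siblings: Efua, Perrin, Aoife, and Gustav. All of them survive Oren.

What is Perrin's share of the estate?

The entire £672,000 passes to the siblings and their issue.
That amount (£672,000) is divided into 4 shares of £168,000: Efua, Perrin, Aoife, and Gustav each take £168,000.

Perrin receives £168,000.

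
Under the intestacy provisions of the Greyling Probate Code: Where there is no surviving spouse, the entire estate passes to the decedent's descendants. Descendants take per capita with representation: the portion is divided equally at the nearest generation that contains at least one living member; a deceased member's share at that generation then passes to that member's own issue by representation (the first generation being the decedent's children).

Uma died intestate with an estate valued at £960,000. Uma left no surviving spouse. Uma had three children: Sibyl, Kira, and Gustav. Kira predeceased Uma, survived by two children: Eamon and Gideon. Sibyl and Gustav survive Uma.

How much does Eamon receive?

Eamon receives £160,000.

The entire £960,000 passes to the descendants.
That amount (£960,000) is divided into 3 shares of £320,000: Sibyl and Gustav each take £320,000; Kira's £320,000 share passes to Kira's issue.
Kira's share (£320,000) is divided into 2 shares of £160,000: Eamon and Gideon each take £160,000.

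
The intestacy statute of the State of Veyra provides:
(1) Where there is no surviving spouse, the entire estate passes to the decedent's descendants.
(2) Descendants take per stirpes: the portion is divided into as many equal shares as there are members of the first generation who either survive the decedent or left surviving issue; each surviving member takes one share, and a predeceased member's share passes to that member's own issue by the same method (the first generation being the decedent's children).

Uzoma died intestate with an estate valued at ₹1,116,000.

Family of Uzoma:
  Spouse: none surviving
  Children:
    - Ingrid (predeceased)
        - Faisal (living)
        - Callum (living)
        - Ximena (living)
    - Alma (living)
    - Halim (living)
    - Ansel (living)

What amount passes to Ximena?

Ximena receives ₹93,000.

The entire ₹1,116,000 passes to the descendants.
That amount (₹1,116,000) is divided into 4 shares of ₹279,000: Alma, Halim, and Ansel each take ₹279,000; Ingrid's ₹279,000 share passes to Ingrid's issue.
Ingrid's share (₹279,000) is divided into 3 shares of ₹93,000: Faisal, Callum, and Ximena each take ₹93,000.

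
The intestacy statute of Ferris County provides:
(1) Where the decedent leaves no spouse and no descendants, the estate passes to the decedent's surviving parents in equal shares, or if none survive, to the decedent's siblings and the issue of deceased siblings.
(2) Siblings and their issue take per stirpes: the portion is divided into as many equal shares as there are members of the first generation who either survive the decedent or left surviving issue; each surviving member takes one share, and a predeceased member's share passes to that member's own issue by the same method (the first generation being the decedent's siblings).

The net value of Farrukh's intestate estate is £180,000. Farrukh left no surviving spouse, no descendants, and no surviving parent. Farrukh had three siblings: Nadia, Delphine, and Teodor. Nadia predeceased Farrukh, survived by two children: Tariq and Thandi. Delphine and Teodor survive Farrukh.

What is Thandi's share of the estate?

The entire £180,000 passes to the siblings and their issue.
That amount (£180,000) is divided into 3 shares of £60,000: Delphine and Teodor each take £60,000; Nadia's £60,000 share passes to Nadia's issue.
Nadia's share (£60,000) is divided into 2 shares of £30,000: Tariq and Thandi each take £30,000.

Thandi receives £30,000.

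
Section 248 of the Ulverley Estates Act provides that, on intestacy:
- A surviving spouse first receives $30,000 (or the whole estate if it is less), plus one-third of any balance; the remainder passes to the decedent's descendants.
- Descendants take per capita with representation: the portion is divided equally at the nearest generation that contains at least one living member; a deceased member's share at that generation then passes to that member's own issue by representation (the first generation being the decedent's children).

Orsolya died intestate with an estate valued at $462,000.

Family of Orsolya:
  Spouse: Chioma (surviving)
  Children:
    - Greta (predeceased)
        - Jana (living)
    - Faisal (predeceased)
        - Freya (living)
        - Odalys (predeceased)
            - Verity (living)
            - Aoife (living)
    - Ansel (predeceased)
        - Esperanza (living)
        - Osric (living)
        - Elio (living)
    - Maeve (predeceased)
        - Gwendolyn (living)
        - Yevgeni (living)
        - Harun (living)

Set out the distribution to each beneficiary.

Chioma first takes $30,000, leaving a balance of $432,000. Chioma then takes one-third of the balance ($144,000), for a total of $174,000. The remaining $288,000 passes to the descendants.
No child survives, so the initial division is made at the grandchildren's generation.
The descendants' portion ($288,000) is divided into 9 shares of $32,000: Jana, Freya, Esperanza, Osric, Elio, Gwendolyn, Yevgeni, and Harun each take $32,000; Odalys's $32,000 share passes to Odalys's issue.
Odalys's share ($32,000) is divided into 2 shares of $16,000: Verity and Aoife each take $16,000.

Chioma: $174,000; Jana: $32,000; Freya: $32,000; Verity: $16,000; Aoife: $16,000; Esperanza: $32,000; Osric: $32,000; Elio: $32,000; Gwendolyn: $32,000; Yevgeni: $32,000; Harun: $32,000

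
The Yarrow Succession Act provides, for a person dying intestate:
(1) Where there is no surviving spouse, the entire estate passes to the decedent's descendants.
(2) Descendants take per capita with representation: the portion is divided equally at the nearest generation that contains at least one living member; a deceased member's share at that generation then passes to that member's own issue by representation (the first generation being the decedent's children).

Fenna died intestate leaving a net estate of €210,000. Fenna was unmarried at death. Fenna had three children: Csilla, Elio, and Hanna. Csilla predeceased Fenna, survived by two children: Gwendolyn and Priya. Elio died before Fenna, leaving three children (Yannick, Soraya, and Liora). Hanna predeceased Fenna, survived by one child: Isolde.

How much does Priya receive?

The entire €210,000 passes to the descendants.
No child survives, so the initial division is made at the grandchildren's generation.
That amount (€210,000) is divided into 6 shares of €35,000: Gwendolyn, Priya, Yannick, Soraya, Liora, and Isolde each take €35,000.

Priya receives €35,000.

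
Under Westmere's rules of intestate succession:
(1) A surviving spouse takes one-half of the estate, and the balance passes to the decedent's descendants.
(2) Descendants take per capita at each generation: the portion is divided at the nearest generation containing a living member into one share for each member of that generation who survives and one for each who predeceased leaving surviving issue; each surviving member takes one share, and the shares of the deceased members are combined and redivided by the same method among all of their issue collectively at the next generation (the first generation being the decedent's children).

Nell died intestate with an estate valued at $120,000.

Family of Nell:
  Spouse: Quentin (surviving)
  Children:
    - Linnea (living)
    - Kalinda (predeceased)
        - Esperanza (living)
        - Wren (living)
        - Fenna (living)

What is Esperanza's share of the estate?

Quentin takes one-half of $120,000 = $60,000. The remaining $60,000 passes to the descendants.
The descendants' portion ($60,000) is divided at the children's generation into 2 shares of $30,000. Linnea takes $30,000. The remaining share for the deceased Kalinda ($30,000) is carried to the next generation.
That pool ($30,000) is divided at the grandchildren's generation equally among Esperanza, Wren, and Fenna: $10,000 each.

Esperanza receives $10,000.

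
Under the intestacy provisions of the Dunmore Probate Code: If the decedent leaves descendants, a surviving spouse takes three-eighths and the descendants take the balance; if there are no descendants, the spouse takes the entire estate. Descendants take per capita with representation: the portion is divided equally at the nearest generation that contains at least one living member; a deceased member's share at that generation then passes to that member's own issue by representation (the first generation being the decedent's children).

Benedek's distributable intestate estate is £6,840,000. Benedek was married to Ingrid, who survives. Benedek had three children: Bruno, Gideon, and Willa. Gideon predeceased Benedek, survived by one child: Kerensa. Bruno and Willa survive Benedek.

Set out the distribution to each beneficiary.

Ingrid: £2,565,000; Bruno: £1,425,000; Kerensa: £1,425,000; Willa: £1,425,000

Ingrid takes three-eighths of £6,840,000 = £2,565,000. The remaining £4,275,000 passes to the descendants.
The descendants' portion (£4,275,000) is divided into 3 shares of £1,425,000: Bruno and Willa each take £1,425,000; Gideon's £1,425,000 share passes to Gideon's issue.
Gideon's share (£1,425,000) passes entirely to Kerensa.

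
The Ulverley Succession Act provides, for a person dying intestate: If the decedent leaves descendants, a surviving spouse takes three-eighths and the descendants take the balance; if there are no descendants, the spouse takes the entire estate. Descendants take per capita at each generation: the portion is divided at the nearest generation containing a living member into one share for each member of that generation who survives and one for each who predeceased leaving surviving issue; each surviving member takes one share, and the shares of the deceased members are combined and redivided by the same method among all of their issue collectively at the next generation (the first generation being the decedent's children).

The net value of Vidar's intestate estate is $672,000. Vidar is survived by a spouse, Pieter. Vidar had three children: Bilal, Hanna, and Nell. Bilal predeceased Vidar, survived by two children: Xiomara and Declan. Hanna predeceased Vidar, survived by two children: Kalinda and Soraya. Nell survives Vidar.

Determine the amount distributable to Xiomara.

Xiomara receives $70,000.

Pieter takes three-eighths of $672,000 = $252,000. The remaining $420,000 passes to the descendants.
The descendants' portion ($420,000) is divided at the children's generation into 3 shares of $140,000. Nell takes $140,000. The 2 shares of the deceased (Bilal and Hanna) are combined into a pool of $280,000.
That pool ($280,000) is divided at the grandchildren's generation equally among Xiomara, Declan, Kalinda, and Soraya: $70,000 each.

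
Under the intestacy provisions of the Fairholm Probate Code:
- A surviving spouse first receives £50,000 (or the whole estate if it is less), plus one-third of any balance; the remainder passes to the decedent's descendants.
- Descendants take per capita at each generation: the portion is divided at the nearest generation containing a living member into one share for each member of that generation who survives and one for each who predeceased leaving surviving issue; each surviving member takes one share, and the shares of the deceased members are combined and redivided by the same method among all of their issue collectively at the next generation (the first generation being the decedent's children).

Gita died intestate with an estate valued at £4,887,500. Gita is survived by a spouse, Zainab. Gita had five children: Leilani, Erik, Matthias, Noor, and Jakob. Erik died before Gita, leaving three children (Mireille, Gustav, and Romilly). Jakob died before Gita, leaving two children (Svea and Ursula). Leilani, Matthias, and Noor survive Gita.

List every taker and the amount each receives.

Zainab: £1,662,500; Leilani: £645,000; Mireille: £258,000; Gustav: £258,000; Romilly: £258,000; Matthias: £645,000; Noor: £645,000; Svea: £258,000; Ursula: £258,000

Zainab first takes £50,000, leaving a balance of £4,837,500. Zainab then takes one-third of the balance (£1,612,500), for a total of £1,662,500. The remaining £3,225,000 passes to the descendants.
The descendants' portion (£3,225,000) is divided at the children's generation into 5 shares of £645,000. Leilani, Matthias, and Noor each take £645,000. The 2 shares of the deceased (Erik and Jakob) are combined into a pool of £1,290,000.
That pool (£1,290,000) is divided at the grandchildren's generation equally among Mireille, Gustav, Romilly, Svea, and Ursula: £258,000 each.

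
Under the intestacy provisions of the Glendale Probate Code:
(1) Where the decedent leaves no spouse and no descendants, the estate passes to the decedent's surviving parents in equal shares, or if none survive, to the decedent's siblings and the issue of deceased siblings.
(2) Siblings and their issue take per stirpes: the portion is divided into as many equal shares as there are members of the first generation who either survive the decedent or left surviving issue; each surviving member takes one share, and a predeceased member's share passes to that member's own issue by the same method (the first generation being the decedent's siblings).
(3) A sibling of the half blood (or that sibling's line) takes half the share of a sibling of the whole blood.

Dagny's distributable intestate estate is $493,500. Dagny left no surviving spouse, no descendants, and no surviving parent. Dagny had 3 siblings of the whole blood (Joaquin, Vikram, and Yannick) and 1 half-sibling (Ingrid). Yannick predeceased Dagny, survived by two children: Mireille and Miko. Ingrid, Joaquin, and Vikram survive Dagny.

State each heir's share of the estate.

The entire $493,500 passes to the siblings and their issue.
Counting each half-blood sibling's line as half a unit, there are 7/2 units in $493,500, so one unit is $141,000. Whole-blood lines (Joaquin, Vikram, and Yannick) take $141,000 each; half-blood lines (Ingrid) take $70,500 each.
Yannick's share ($141,000) is divided into 2 shares of $70,500: Mireille and Miko each take $70,500.

Ingrid: $70,500; Joaquin: $141,000; Vikram: $141,000; Mireille: $70,500; Miko: $70,500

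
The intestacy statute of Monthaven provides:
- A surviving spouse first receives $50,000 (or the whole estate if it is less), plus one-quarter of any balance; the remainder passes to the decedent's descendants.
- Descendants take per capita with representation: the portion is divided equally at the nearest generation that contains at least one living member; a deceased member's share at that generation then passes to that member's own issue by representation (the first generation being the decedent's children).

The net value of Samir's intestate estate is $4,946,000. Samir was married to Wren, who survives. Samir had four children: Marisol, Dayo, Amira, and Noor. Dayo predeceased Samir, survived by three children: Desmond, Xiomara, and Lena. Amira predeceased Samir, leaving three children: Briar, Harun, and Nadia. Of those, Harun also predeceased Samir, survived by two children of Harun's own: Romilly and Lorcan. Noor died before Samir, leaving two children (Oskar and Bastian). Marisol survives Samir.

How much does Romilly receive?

Romilly receives $153,000.

Wren first takes $50,000, leaving a balance of $4,896,000. Wren then takes one-quarter of the balance ($1,224,000), for a total of $1,274,000. The remaining $3,672,000 passes to the descendants.
The descendants' portion ($3,672,000) is divided into 4 shares of $918,000: Marisol takes $918,000; Dayo's $918,000 share passes to Dayo's issue; Amira's $918,000 share passes to Amira's issue; Noor's $918,000 share passes to Noor's issue.
Dayo's share ($918,000) is divided into 3 shares of $306,000: Desmond, Xiomara, and Lena each take $306,000.
Amira's share ($918,000) is divided into 3 shares of $306,000: Briar and Nadia each take $306,000; Harun's $306,000 share passes to Harun's issue.
Harun's share ($306,000) is divided into 2 shares of $153,000: Romilly and Lorcan each take $153,000.
Noor's share ($918,000) is divided into 2 shares of $459,000: Oskar and Bastian each take $459,000.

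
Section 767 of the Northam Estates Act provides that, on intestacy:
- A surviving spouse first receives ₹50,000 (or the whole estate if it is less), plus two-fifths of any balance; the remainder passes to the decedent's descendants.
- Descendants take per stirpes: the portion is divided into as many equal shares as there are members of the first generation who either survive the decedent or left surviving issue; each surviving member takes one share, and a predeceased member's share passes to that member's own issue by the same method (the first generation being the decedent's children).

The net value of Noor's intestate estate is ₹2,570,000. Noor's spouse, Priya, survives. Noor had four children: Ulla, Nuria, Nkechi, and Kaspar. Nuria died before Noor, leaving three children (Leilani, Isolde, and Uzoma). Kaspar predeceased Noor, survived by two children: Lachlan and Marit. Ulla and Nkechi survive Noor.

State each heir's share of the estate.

Priya: ₹1,058,000; Ulla: ₹378,000; Leilani: ₹126,000; Isolde: ₹126,000; Uzoma: ₹126,000; Nkechi: ₹378,000; Lachlan: ₹189,000; Marit: ₹189,000

Priya first takes ₹50,000, leaving a balance of ₹2,520,000. Priya then takes two-fifths of the balance (₹1,008,000), for a total of ₹1,058,000. The remaining ₹1,512,000 passes to the descendants.
The descendants' portion (₹1,512,000) is divided into 4 shares of ₹378,000: Ulla and Nkechi each take ₹378,000; Nuria's ₹378,000 share passes to Nuria's issue; Kaspar's ₹378,000 share passes to Kaspar's issue.
Nuria's share (₹378,000) is divided into 3 shares of ₹126,000: Leilani, Isolde, and Uzoma each take ₹126,000.
Kaspar's share (₹378,000) is divided into 2 shares of ₹189,000: Lachlan and Marit each take ₹189,000.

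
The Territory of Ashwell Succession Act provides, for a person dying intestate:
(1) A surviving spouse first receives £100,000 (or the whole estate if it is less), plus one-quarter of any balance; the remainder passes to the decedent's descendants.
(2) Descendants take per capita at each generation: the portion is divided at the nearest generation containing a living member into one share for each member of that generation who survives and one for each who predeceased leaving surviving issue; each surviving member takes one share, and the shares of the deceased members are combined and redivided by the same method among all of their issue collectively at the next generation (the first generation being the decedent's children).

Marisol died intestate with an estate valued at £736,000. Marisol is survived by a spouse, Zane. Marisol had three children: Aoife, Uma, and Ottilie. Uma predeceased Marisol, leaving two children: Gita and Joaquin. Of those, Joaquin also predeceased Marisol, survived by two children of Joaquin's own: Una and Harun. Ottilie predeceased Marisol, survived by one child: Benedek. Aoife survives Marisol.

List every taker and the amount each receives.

Zane: £259,000; Aoife: £159,000; Gita: £106,000; Una: £53,000; Harun: £53,000; Benedek: £106,000

Zane first takes £100,000, leaving a balance of £636,000. Zane then takes one-quarter of the balance (£159,000), for a total of £259,000. The remaining £477,000 passes to the descendants.
The descendants' portion (£477,000) is divided at the children's generation into 3 shares of £159,000. Aoife takes £159,000. The 2 shares of the deceased (Uma and Ottilie) are combined into a pool of £318,000.
That pool (£318,000) is divided at the grandchildren's generation into 3 shares of £106,000. Gita and Benedek each take £106,000. The remaining share for the deceased Joaquin (£106,000) is carried to the next generation.
That pool (£106,000) is divided at the great-grandchildren's generation equally among Una and Harun: £53,000 each.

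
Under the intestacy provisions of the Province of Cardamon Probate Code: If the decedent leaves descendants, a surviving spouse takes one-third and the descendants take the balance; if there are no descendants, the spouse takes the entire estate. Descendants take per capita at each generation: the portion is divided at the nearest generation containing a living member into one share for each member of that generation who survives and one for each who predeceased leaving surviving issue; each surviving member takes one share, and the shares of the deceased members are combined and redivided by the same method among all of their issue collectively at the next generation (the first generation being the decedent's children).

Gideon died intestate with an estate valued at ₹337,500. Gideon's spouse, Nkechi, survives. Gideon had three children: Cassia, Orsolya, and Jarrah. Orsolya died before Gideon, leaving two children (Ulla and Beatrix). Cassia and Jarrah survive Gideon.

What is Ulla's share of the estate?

Nkechi takes one-third of ₹337,500 = ₹112,500. The remaining ₹225,000 passes to the descendants.
The descendants' portion (₹225,000) is divided at the children's generation into 3 shares of ₹75,000. Cassia and Jarrah each take ₹75,000. The remaining share for the deceased Orsolya (₹75,000) is carried to the next generation.
That pool (₹75,000) is divided at the grandchildren's generation equally among Ulla and Beatrix: ₹37,500 each.

Ulla receives ₹37,500.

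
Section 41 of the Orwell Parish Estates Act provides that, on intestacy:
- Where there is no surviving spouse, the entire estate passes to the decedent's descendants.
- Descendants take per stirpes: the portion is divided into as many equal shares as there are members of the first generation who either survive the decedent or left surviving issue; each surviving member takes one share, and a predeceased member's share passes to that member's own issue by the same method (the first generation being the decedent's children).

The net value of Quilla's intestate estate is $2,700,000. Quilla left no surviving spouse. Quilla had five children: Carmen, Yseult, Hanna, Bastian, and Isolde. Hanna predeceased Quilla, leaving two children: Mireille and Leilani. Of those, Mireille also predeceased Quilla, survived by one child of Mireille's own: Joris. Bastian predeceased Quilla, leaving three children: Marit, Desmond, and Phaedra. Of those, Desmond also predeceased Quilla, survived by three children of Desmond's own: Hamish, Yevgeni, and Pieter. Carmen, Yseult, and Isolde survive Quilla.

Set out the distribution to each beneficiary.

Carmen: $540,000; Yseult: $540,000; Joris: $270,000; Leilani: $270,000; Marit: $180,000; Hamish: $60,000; Yevgeni: $60,000; Pieter: $60,000; Phaedra: $180,000; Isolde: $540,000

The entire $2,700,000 passes to the descendants.
That amount ($2,700,000) is divided into 5 shares of $540,000: Carmen, Yseult, and Isolde each take $540,000; Hanna's $540,000 share passes to Hanna's issue; Bastian's $540,000 share passes to Bastian's issue.
Hanna's share ($540,000) is divided into 2 shares of $270,000: Leilani takes $270,000; Mireille's $270,000 share passes to Mireille's issue.
Mireille's share ($270,000) passes entirely to Joris.
Bastian's share ($540,000) is divided into 3 shares of $180,000: Marit and Phaedra each take $180,000; Desmond's $180,000 share passes to Desmond's issue.
Desmond's share ($180,000) is divided into 3 shares of $60,000: Hamish, Yevgeni, and Pieter each take $60,000.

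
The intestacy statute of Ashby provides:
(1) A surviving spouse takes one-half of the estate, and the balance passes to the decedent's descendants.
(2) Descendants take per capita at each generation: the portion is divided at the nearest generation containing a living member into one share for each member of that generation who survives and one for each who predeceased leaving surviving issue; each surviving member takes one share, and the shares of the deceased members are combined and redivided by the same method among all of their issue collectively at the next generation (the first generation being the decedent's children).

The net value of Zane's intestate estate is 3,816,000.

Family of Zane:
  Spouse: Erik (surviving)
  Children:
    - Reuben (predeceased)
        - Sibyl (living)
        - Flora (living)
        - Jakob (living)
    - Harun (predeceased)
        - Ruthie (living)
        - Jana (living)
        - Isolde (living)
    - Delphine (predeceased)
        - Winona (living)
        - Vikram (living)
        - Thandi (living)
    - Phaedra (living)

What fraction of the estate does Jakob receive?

Erik takes one-half of 3,816,000 = 1,908,000. The remaining 1,908,000 passes to the descendants.
The descendants' portion (1,908,000) is divided at the children's generation into 4 shares of 477,000. Phaedra takes 477,000. The 3 shares of the deceased (Reuben, Harun, and Delphine) are combined into a pool of 1,431,000.
That pool (1,431,000) is divided at the grandchildren's generation equally among Sibyl, Flora, Jakob, Ruthie, Jana, Isolde, Winona, Vikram, and Thandi: 159,000 each.

Jakob receives 1/24 of the estate.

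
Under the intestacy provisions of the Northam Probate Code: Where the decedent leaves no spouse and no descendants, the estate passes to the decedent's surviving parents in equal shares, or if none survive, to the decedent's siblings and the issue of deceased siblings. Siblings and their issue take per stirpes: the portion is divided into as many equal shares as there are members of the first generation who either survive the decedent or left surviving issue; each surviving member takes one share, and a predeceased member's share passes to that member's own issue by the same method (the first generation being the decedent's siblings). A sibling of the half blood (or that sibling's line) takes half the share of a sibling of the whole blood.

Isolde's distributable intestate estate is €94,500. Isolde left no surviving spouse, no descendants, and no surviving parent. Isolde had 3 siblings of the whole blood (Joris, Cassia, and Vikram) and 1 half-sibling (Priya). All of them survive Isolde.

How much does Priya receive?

The entire €94,500 passes to the siblings and their issue.
Counting each half-blood sibling's line as half a unit, there are 7/2 units in €94,500, so one unit is €27,000. Whole-blood lines (Joris, Cassia, and Vikram) take €27,000 each; half-blood lines (Priya) take €13,500 each.

Priya receives €13,500.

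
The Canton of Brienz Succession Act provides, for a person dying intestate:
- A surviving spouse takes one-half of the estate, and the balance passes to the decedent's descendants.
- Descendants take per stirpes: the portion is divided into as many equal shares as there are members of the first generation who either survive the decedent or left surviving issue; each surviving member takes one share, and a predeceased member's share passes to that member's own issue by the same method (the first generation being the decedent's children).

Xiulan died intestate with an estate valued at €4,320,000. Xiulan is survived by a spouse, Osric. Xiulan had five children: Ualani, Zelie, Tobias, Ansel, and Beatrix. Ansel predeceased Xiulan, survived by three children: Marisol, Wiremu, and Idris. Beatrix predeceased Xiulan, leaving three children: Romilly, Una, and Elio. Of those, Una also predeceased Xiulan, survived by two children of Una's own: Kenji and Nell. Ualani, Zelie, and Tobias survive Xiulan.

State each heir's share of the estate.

Osric takes one-half of €4,320,000 = €2,160,000. The remaining €2,160,000 passes to the descendants.
The descendants' portion (€2,160,000) is divided into 5 shares of €432,000: Ualani, Zelie, and Tobias each take €432,000; Ansel's €432,000 share passes to Ansel's issue; Beatrix's €432,000 share passes to Beatrix's issue.
Ansel's share (€432,000) is divided into 3 shares of €144,000: Marisol, Wiremu, and Idris each take €144,000.
Beatrix's share (€432,000) is divided into 3 shares of €144,000: Romilly and Elio each take €144,000; Una's €144,000 share passes to Una's issue.
Una's share (€144,000) is divided into 2 shares of €72,000: Kenji and Nell each take €72,000.

Osric: €2,160,000; Ualani: €432,000; Zelie: €432,000; Tobias: €432,000; Marisol: €144,000; Wiremu: €144,000; Idris: €144,000; Romilly: €144,000; Kenji: €72,000; Nell: €72,000; Elio: €144,000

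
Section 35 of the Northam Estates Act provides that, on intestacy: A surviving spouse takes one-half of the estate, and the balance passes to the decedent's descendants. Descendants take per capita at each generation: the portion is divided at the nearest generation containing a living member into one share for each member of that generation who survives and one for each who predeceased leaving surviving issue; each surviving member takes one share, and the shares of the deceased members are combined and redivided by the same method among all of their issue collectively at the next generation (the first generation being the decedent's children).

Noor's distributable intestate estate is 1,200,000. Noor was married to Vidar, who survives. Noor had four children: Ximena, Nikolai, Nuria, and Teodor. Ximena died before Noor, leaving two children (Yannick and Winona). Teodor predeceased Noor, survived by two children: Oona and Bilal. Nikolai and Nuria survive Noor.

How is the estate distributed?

Vidar takes one-half of 1,200,000 = 600,000. The remaining 600,000 passes to the descendants.
The descendants' portion (600,000) is divided at the children's generation into 4 shares of 150,000. Nikolai and Nuria each take 150,000. The 2 shares of the deceased (Ximena and Teodor) are combined into a pool of 300,000.
That pool (300,000) is divided at the grandchildren's generation equally among Yannick, Winona, Oona, and Bilal: 75,000 each.

Vidar: 600,000; Yannick: 75,000; Winona: 75,000; Nikolai: 150,000; Nuria: 150,000; Oona: 75,000; Bilal: 75,000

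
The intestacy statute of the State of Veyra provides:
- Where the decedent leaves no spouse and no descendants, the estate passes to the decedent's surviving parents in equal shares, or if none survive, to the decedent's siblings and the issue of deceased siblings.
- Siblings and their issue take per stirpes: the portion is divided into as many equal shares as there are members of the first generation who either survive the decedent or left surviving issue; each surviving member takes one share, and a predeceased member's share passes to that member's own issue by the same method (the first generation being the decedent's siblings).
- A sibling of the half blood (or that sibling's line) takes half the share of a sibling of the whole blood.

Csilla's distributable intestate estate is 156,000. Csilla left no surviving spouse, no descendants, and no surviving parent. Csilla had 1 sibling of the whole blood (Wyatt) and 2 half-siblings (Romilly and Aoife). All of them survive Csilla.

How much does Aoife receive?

Aoife receives 39,000.

The entire 156,000 passes to the siblings and their issue.
Counting each half-blood sibling's line as half a unit, there are 2 units in 156,000, so one unit is 78,000. Whole-blood lines (Wyatt) take 78,000 each; half-blood lines (Romilly and Aoife) take 39,000 each.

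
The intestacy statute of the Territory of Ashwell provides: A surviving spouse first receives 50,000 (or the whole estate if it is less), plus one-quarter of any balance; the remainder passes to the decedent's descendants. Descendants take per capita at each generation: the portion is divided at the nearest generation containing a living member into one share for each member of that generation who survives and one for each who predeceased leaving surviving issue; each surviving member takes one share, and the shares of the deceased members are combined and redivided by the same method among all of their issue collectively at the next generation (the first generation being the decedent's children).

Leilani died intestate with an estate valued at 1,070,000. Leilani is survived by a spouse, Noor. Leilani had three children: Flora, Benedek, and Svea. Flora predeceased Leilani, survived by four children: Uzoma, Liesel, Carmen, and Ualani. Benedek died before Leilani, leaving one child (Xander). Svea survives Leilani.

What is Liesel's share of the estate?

Liesel receives 102,000.

Noor first takes 50,000, leaving a balance of 1,020,000. Noor then takes one-quarter of the balance (255,000), for a total of 305,000. The remaining 765,000 passes to the descendants.
The descendants' portion (765,000) is divided at the children's generation into 3 shares of 255,000. Svea takes 255,000. The 2 shares of the deceased (Flora and Benedek) are combined into a pool of 510,000.
That pool (510,000) is divided at the grandchildren's generation equally among Uzoma, Liesel, Carmen, Ualani, and Xander: 102,000 each.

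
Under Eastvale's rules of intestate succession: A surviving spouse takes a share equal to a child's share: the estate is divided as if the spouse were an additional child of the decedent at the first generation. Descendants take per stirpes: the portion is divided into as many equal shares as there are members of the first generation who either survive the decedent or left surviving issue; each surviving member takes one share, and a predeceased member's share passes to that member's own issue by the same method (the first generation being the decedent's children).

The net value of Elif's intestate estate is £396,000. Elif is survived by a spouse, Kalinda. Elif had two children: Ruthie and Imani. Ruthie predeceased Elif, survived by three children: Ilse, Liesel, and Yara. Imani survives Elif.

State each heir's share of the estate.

The spouse counts as an additional share at the children's level, so there are 3 primary shares of £132,000. Kalinda takes one such share (£132,000).
The children's combined portion (£264,000) is divided into 2 shares of £132,000: Imani takes £132,000; Ruthie's £132,000 share passes to Ruthie's issue.
Ruthie's share (£132,000) is divided into 3 shares of £44,000: Ilse, Liesel, and Yara each take £44,000.

Kalinda: £132,000; Ilse: £44,000; Liesel: £44,000; Yara: £44,000; Imani: £132,000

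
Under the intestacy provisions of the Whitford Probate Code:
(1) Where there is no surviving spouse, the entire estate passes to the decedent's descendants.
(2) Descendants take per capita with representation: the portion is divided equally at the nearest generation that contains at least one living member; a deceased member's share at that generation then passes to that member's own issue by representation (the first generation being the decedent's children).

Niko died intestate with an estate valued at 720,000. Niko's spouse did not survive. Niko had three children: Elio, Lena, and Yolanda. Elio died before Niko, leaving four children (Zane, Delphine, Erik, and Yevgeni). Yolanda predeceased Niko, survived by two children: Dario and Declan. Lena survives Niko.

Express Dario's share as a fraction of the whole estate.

Dario receives 1/6 of the estate.

The entire 720,000 passes to the descendants.
That amount (720,000) is divided into 3 shares of 240,000: Lena takes 240,000; Elio's 240,000 share passes to Elio's issue; Yolanda's 240,000 share passes to Yolanda's issue.
Elio's share (240,000) is divided into 4 shares of 60,000: Zane, Delphine, Erik, and Yevgeni each take 60,000.
Yolanda's share (240,000) is divided into 2 shares of 120,000: Dario and Declan each take 120,000.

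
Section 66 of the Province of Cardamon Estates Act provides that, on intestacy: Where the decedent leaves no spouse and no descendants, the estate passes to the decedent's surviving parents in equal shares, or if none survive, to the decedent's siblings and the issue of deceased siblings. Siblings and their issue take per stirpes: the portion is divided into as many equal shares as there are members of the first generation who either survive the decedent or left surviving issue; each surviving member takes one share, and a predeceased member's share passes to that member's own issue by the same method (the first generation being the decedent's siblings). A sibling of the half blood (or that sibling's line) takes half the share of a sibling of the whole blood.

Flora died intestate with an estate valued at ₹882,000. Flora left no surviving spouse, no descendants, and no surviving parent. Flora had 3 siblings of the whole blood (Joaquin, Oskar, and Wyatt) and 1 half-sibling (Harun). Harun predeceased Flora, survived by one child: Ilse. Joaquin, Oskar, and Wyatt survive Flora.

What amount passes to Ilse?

Ilse receives ₹126,000.

The entire ₹882,000 passes to the siblings and their issue.
Counting each half-blood sibling's line as half a unit, there are 7/2 units in ₹882,000, so one unit is ₹252,000. Whole-blood lines (Joaquin, Oskar, and Wyatt) take ₹252,000 each; half-blood lines (Harun) take ₹126,000 each.
Harun's share (₹126,000) passes entirely to Ilse.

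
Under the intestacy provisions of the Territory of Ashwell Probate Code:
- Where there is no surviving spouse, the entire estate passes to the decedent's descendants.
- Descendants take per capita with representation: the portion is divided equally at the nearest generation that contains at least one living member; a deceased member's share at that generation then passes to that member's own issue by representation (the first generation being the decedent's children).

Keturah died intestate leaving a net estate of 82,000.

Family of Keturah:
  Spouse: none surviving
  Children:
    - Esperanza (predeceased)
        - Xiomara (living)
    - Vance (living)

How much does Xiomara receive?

The entire 82,000 passes to the descendants.
That amount (82,000) is divided into 2 shares of 41,000: Vance takes 41,000; Esperanza's 41,000 share passes to Esperanza's issue.
Esperanza's share (41,000) passes entirely to Xiomara.

Xiomara receives 41,000.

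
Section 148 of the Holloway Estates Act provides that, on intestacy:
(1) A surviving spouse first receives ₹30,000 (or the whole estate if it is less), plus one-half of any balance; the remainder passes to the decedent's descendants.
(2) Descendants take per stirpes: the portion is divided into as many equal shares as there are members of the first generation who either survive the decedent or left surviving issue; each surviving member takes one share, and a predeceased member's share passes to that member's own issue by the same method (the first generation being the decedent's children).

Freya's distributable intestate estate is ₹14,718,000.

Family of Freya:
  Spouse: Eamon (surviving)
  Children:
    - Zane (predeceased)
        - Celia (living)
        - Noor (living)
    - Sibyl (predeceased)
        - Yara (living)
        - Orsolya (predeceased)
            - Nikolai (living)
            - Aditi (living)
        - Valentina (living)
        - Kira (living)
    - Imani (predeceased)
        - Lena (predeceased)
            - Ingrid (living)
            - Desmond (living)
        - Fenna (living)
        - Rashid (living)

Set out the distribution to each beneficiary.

Eamon: ₹7,374,000; Celia: ₹1,224,000; Noor: ₹1,224,000; Yara: ₹612,000; Nikolai: ₹306,000; Aditi: ₹306,000; Valentina: ₹612,000; Kira: ₹612,000; Ingrid: ₹408,000; Desmond: ₹408,000; Fenna: ₹816,000; Rashid: ₹816,000

Eamon first takes ₹30,000, leaving a balance of ₹14,688,000. Eamon then takes one-half of the balance (₹7,344,000), for a total of ₹7,374,000. The remaining ₹7,344,000 passes to the descendants.
The descendants' portion (₹7,344,000) is divided into 3 shares of ₹2,448,000: Zane's ₹2,448,000 share passes to Zane's issue; Sibyl's ₹2,448,000 share passes to Sibyl's issue; Imani's ₹2,448,000 share passes to Imani's issue.
Zane's share (₹2,448,000) is divided into 2 shares of ₹1,224,000: Celia and Noor each take ₹1,224,000.
Sibyl's share (₹2,448,000) is divided into 4 shares of ₹612,000: Yara, Valentina, and Kira each take ₹612,000; Orsolya's ₹612,000 share passes to Orsolya's issue.
Orsolya's share (₹612,000) is divided into 2 shares of ₹306,000: Nikolai and Aditi each take ₹306,000.
Imani's share (₹2,448,000) is divided into 3 shares of ₹816,000: Fenna and Rashid each take ₹816,000; Lena's ₹816,000 share passes to Lena's issue.
Lena's share (₹816,000) is divided into 2 shares of ₹408,000: Ingrid and Desmond each take ₹408,000.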